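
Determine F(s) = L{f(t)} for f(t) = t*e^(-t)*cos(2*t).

L{cos(2t)} = s/(s^2 + 4).
Multiplying by e^(-t) shifts s → s + 1, so L{e^(-t)*cos(2*t)} = (s + 1)/((s + 1)^2 + 4).
Then apply L{t·g(t)} = -d/ds[G(s)] with G(s) = (s + 1)/((s + 1)^2 + 4):
differentiating 1 time and applying the sign gives (s - 1)*(s + 3)/(s^2 + 2*s + 5)^2.

F(s) = (s - 1)*(s + 3)/(s^2 + 2*s + 5)^2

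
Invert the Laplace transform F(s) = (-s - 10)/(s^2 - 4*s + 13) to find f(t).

f(t) = -4*exp(2*t)*sin(3*t) - exp(2*t)*cos(3*t)

Complete the square in the denominator: s^2 - 4*s + 13 = (s - 2)^2 + 3^2.
Split the numerator to match: -s - 10 = -1·(s - 2) - 4·3.
Invert each term: -1·(s - 2)/((s - 2)^2 + 9) ↔ -e^(2t)cos(3t); -4·3/((s - 2)^2 + 9) ↔ -4e^(2t)sin(3t).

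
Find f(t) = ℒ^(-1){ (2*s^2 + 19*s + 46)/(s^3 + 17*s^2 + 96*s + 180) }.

f(t) = -4*t*exp(-6*t) + exp(-5*t) + exp(-6*t)

Factor the denominator: s^3 + 17*s^2 + 96*s + 180 = (s + 5)*(s + 6)^2.
Partial fraction decomposition gives [1/(s + 6)] + [-4/(s + 6)^2] + [1/(s + 5)].
Invert each term: 1/(s + 6) ↔ e^(-6t); -4/(s + 6)^2 ↔ -4t·e^(-6t); 1/(s + 5) ↔ e^(-5t).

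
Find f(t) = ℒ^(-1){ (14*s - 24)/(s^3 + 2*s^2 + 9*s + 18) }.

Factor the denominator: s^3 + 2*s^2 + 9*s + 18 = (s + 2)*(s^2 + 9).
Partial fraction decomposition gives [-4/(s + 2)] + [4*s/(s^2 + 9)] + [6/(s^2 + 9)].
Invert each term: -4/(s + 2) ↔ -4e^(-2t); 4·s/(s^2 + 9) ↔ 4cos(3t); 2·3/(s^2 + 9) ↔ 2sin(3t).

f(t) = 2*sin(3*t) + 4*cos(3*t) - 4*exp(-2*t)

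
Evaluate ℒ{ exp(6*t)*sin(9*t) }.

L{sin(9t)} = 9/(s^2 + 81).
By the first shifting theorem, multiplying by e^(6t) replaces s with s - 6.

9/((s - 6)^2 + 81)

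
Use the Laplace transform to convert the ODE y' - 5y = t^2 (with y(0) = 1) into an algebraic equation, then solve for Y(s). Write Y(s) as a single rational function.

Y(s) = (s^3 + 2)/(s^4 - 5*s^3)

Laplace-transform each side.
With L{y'} = sY - y(0) = sY - 1: the LHS transforms to (s - 5)Y - (1).
The right side is L{t^2} = 2/s^3.
So (s - 5)Y = 2/s^3 + (1).
Isolate Y and clear denominators.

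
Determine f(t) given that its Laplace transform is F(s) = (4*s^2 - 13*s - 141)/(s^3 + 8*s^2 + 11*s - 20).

f(t) = -5*exp(t) + 5*exp(-4*t) + 4*exp(-5*t)

Factor the denominator: s^3 + 8*s^2 + 11*s - 20 = (s - 1)*(s + 4)*(s + 5).
Partial fraction decomposition gives [5/(s + 4)] + [4/(s + 5)] + [-5/(s - 1)].
Invert each term: 5/(s + 4) ↔ 5e^(-4t); 4/(s + 5) ↔ 4e^(-5t); -5/(s - 1) ↔ -5e^(t).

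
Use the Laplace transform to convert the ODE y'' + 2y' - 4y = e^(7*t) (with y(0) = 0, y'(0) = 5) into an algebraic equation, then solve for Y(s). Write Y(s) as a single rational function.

Y(s) = (5*s - 34)/(s^3 - 5*s^2 - 18*s + 28)

Take the Laplace transform of both sides.
With L{y''} = s^2 Y - s·y(0) - y'(0) and L{y'} = sY - y(0), with y(0) = 0, y'(0) = 5: the LHS transforms to (s^2 + 2*s - 4)Y - (5).
The right side is L{e^(7*t)} = 1/(s - 7).
So (s^2 + 2*s - 4)Y = 1/(s - 7) + (5).
Solve for Y(s) and write it as one ratio of polynomials.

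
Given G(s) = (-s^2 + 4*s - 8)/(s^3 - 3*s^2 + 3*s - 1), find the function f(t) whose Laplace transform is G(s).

Factor the denominator: s^3 - 3*s^2 + 3*s - 1 = (s - 1)^3.
Partial fraction decomposition gives [-1/(s - 1)] + [2/(s - 1)^2] + [-5/(s - 1)^3].
Invert each term: -1/(s - 1) ↔ -e^(t); 2/(s - 1)^2 ↔ 2t·e^(t); -5/(s - 1)^3 ↔ (-5/2)t^2·e^(t).

f(t) = -5*t^2*exp(t)/2 + 2*t*exp(t) - exp(t)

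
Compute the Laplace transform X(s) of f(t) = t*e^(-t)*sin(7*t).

X(s) = 14*(s + 1)/(s^2 + 2*s + 50)^2

L{sin(7t)} = 7/(s^2 + 49).
Multiplying by e^(-t) shifts s → s + 1, so L{e^(-t)*sin(7*t)} = 7/((s + 1)^2 + 49).
Then apply L{t·g(t)} = -d/ds[G(s)] with G(s) = 7/((s + 1)^2 + 49):
differentiating 1 time and applying the sign gives 14*(s + 1)/(s^2 + 2*s + 50)^2.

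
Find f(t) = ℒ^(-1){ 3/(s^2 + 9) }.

Since L{sin(3t)} = 3/(s^2 + 9), the inverse is sin(3*t).

f(t) = sin(3*t)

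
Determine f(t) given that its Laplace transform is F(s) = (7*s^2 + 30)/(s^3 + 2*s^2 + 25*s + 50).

Factor the denominator: s^3 + 2*s^2 + 25*s + 50 = (s + 2)*(s^2 + 25).
Partial fraction decomposition gives [2/(s + 2)] + [5*s/(s^2 + 25)] + [-10/(s^2 + 25)].
Invert each term: 2/(s + 2) ↔ 2e^(-2t); 5·s/(s^2 + 25) ↔ 5cos(5t); -2·5/(s^2 + 25) ↔ -2sin(5t).

f(t) = -2*sin(5*t) + 5*cos(5*t) + 2*exp(-2*t)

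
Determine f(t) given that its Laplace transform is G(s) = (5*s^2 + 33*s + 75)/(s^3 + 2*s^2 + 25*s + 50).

Factor the denominator: s^3 + 2*s^2 + 25*s + 50 = (s + 2)*(s^2 + 25).
Partial fraction decomposition gives [1/(s + 2)] + [4*s/(s^2 + 25)] + [25/(s^2 + 25)].
Invert each term: 1/(s + 2) ↔ e^(-2t); 4·s/(s^2 + 25) ↔ 4cos(5t); 5·5/(s^2 + 25) ↔ 5sin(5t).

f(t) = 5*sin(5*t) + 4*cos(5*t) + exp(-2*t)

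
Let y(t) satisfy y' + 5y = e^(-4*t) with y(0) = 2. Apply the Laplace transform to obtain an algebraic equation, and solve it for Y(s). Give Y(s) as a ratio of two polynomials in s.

Transform both sides with L{·}.
Using L{y'} = sY - y(0) = sY - 2, the left side becomes (s + 5)Y - (2).
The right side is L{e^(-4*t)} = 1/(s + 4).
So (s + 5)Y = 1/(s + 4) + (2).
Isolate Y and clear denominators.

Y(s) = (2*s + 9)/(s^2 + 9*s + 20)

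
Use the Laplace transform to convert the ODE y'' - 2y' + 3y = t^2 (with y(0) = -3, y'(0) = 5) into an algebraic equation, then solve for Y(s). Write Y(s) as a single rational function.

Take the Laplace transform of both sides.
The derivative rules (L{y''} = s^2 Y - s·y(0) - y'(0) and L{y'} = sY - y(0), with y(0) = -3, y'(0) = 5) turn the left side into (s^2 - 2*s + 3)Y - (-3*s + 11).
The right side is L{t^2} = 2/s^3.
So (s^2 - 2*s + 3)Y = 2/s^3 + (-3*s + 11).
Isolate Y and clear denominators.

Y(s) = (-3*s^4 + 11*s^3 + 2)/(s^5 - 2*s^4 + 3*s^3)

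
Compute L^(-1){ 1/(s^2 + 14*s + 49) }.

Rewrite the denominator: s^2 + 14*s + 49 = (s + 7)^2.
The form in (s + 7) signals a first-shifting-theorem factor e^(-7t).
Since L{t} = 1!/s^2 = 1/s^2, the inverse is t*e^(-7*t).

t*exp(-7*t)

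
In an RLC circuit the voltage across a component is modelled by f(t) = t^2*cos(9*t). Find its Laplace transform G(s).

G(s) = 2*s*(s^2 - 243)/(s^2 + 81)^3

L{cos(9t)} = s/(s^2 + 81).
Then apply L{t^2·g(t)} = (-1)^2 d^2/ds^2[H(s)] with H(s) = s/(s^2 + 81):
differentiating 2 times and applying the sign gives 2*s*(s^2 - 243)/(s^2 + 81)^3.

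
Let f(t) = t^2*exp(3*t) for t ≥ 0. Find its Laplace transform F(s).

F(s) = 2/(s - 3)^3

L{t^2} = 2!/s^3 = 2/s^3.
By the first shifting theorem, multiplying by e^(3t) replaces s with s - 3.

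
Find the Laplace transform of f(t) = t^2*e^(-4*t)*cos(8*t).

L{cos(8t)} = s/(s^2 + 64).
Multiplying by e^(-4t) shifts s → s + 4, so L{e^(-4*t)*cos(8*t)} = (s + 4)/((s + 4)^2 + 64).
Then apply L{t^2·g(t)} = (-1)^2 d^2/ds^2[G(s)] with G(s) = (s + 4)/((s + 4)^2 + 64):
differentiating 2 times and applying the sign gives 2*(s + 4)*(s^2 + 8*s - 176)/(s^2 + 8*s + 80)^3.

2*(s + 4)*(s^2 + 8*s - 176)/(s^2 + 8*s + 80)^3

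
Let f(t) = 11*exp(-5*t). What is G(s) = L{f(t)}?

L{11} = 11/s.
By the first shifting theorem, multiplying by e^(-5t) replaces s with s + 5.

G(s) = 11/(s + 5)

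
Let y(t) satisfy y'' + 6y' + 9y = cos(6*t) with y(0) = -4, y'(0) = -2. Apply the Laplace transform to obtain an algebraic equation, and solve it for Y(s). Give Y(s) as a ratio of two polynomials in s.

Laplace-transform each side.
Using L{y''} = s^2 Y - s·y(0) - y'(0) and L{y'} = sY - y(0), with y(0) = -4, y'(0) = -2, the left side becomes (s^2 + 6*s + 9)Y - (-4*s - 26).
The right side is L{cos(6*t)} = s/(s^2 + 36).
So (s^2 + 6*s + 9)Y = s/(s^2 + 36) + (-4*s - 26).
Solve for Y(s) and write it as one ratio of polynomials.

Y(s) = (-4*s^3 - 26*s^2 - 143*s - 936)/(s^4 + 6*s^3 + 45*s^2 + 216*s + 324)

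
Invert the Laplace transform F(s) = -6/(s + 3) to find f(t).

Since L{e^(-3t)} = 1/(s + 3), the inverse is e^(-3*t), scaled by -6.

f(t) = -6*exp(-3*t)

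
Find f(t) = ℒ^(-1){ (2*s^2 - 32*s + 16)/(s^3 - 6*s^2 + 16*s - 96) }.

f(t) = -2*exp(6*t) - 2*sin(4*t) + 4*cos(4*t)

Factor the denominator: s^3 - 6*s^2 + 16*s - 96 = (s - 6)*(s^2 + 16).
Partial fraction decomposition gives [-2/(s - 6)] + [4*s/(s^2 + 16)] + [-8/(s^2 + 16)].
Invert each term: -2/(s - 6) ↔ -2e^(6t); 4·s/(s^2 + 16) ↔ 4cos(4t); -2·4/(s^2 + 16) ↔ -2sin(4t).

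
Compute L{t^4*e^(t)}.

24/(s - 1)^5

L{t^4} = 4!/s^5 = 24/s^5.
By the first shifting theorem, multiplying by e^(t) replaces s with s - 1.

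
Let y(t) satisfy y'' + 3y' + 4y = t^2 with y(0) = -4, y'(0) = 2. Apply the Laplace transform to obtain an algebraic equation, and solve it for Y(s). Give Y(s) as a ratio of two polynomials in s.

Take the Laplace transform of both sides.
The derivative rules (L{y''} = s^2 Y - s·y(0) - y'(0) and L{y'} = sY - y(0), with y(0) = -4, y'(0) = 2) turn the left side into (s^2 + 3*s + 4)Y - (-4*s - 10).
The right side is L{t^2} = 2/s^3.
So (s^2 + 3*s + 4)Y = 2/s^3 + (-4*s - 10).
Divide through and combine into a single rational function.

Y(s) = (-4*s^4 - 10*s^3 + 2)/(s^5 + 3*s^4 + 4*s^3)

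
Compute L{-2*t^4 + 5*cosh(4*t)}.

Apply the Laplace transform termwise.
(-2)·[L{t^4} = 4!/s^5 = 24/s^5]; (5)·[L{cosh(4t)} = s/(s^2 - 16)].

5*s/(s^2 - 16) - 48/s^5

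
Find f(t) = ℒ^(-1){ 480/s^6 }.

f(t) = 4*t^5

Since L{t^5} = 5!/s^6 = 120/s^6, the inverse is t^5, scaled by 4.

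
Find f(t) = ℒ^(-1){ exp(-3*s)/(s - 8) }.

The factor e^(-3s) signals a time shift by c = 3 (second shifting theorem).
L{e^(8t)} = 1/(s - 8), so L^-1{1/(s - 8)} = exp(8*t).
Hence the inverse is u(t - 3) times that function evaluated at t - 3.

f(t) = Heaviside(t - 3)*(exp(8*t - 24))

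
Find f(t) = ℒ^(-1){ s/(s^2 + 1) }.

Since L{cos(t)} = s/(s^2 + 1), the inverse is cos(t).

f(t) = cos(t)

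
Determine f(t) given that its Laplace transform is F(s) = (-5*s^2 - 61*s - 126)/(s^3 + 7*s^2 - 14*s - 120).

Factor the denominator: s^3 + 7*s^2 - 14*s - 120 = (s - 4)*(s + 5)*(s + 6).
Partial fraction decomposition gives [-6/(s + 5)] + [6/(s + 6)] + [-5/(s - 4)].
Invert each term: -6/(s + 5) ↔ -6e^(-5t); 6/(s + 6) ↔ 6e^(-6t); -5/(s - 4) ↔ -5e^(4t).

f(t) = -5*exp(4*t) - 6*exp(-5*t) + 6*exp(-6*t)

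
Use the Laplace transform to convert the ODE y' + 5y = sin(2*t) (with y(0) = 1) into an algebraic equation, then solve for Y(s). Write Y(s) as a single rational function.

Y(s) = (s^2 + 6)/(s^3 + 5*s^2 + 4*s + 20)

Laplace-transform each side.
With L{y'} = sY - y(0) = sY - 1: the LHS transforms to (s + 5)Y - (1).
The right side is L{sin(2*t)} = 2/(s^2 + 4).
So (s + 5)Y = 2/(s^2 + 4) + (1).
Divide through and combine into a single rational function.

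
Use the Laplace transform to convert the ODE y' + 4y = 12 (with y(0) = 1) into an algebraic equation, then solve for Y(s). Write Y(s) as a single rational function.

Y(s) = (s + 12)/(s^2 + 4*s)

Take the Laplace transform of both sides.
With L{y'} = sY - y(0) = sY - 1: the LHS transforms to (s + 4)Y - (1).
The right side is L{12} = 12/s.
So (s + 4)Y = 12/s + (1).
Isolate Y and clear denominators.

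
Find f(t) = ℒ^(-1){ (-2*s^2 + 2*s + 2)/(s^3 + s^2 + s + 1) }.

f(t) = 3*sin(t) - cos(t) - exp(-t)

Factor the denominator: s^3 + s^2 + s + 1 = (s + 1)*(s^2 + 1).
Partial fraction decomposition gives [-1/(s + 1)] + [-s/(s^2 + 1)] + [3/(s^2 + 1)].
Invert each term: -1/(s + 1) ↔ -e^(-t); -1·s/(s^2 + 1) ↔ -cos(t); 3·1/(s^2 + 1) ↔ 3sin(t).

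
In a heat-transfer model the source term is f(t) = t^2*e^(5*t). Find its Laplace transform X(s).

X(s) = 2/(s - 5)^3

L{t^2} = 2!/s^3 = 2/s^3.
By the first shifting theorem, multiplying by e^(5t) replaces s with s - 5.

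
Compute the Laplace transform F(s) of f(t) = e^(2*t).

F(s) = 1/(s - 2)

L{e^(2t)} = 1/(s - 2).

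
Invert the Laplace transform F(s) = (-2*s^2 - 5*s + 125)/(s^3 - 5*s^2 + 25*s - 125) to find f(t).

f(t) = exp(5*t) - 4*sin(5*t) - 3*cos(5*t)

Factor the denominator: s^3 - 5*s^2 + 25*s - 125 = (s - 5)*(s^2 + 25).
Partial fraction decomposition gives [1/(s - 5)] + [-3*s/(s^2 + 25)] + [-20/(s^2 + 25)].
Invert each term: 1/(s - 5) ↔ e^(5t); -3·s/(s^2 + 25) ↔ -3cos(5t); -4·5/(s^2 + 25) ↔ -4sin(5t).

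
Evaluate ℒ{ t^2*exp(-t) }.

2/(s + 1)^3

L{e^(-t)} = 1/(s + 1).
Then apply L{t^2·g(t)} = (-1)^2 d^2/ds^2[H(s)] with H(s) = 1/(s + 1):
differentiating 2 times and applying the sign gives 2/(s + 1)^3.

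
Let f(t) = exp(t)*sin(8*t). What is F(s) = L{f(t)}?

F(s) = 8/((s - 1)^2 + 64)

L{sin(8t)} = 8/(s^2 + 64).
By the first shifting theorem, multiplying by e^(t) replaces s with s - 1.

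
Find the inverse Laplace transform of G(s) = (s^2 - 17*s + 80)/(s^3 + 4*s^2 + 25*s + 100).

-sin(5*t) - 3*cos(5*t) + 4*exp(-4*t)

Factor the denominator: s^3 + 4*s^2 + 25*s + 100 = (s + 4)*(s^2 + 25).
Partial fraction decomposition gives [4/(s + 4)] + [-3*s/(s^2 + 25)] + [-5/(s^2 + 25)].
Invert each term: 4/(s + 4) ↔ 4e^(-4t); -3·s/(s^2 + 25) ↔ -3cos(5t); -1·5/(s^2 + 25) ↔ -sin(5t).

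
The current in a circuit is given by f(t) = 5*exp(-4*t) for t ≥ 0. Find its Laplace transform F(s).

L{5} = 5/s.
By the first shifting theorem, multiplying by e^(-4t) replaces s with s + 4.

F(s) = 5/(s + 4)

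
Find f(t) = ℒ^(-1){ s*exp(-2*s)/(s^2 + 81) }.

The factor e^(-2s) signals a time shift by c = 2 (second shifting theorem).
L{cos(9t)} = s/(s^2 + 81), so L^-1{s/(s^2 + 81)} = cos(9*t).
Hence the inverse is u(t - 2) times that function evaluated at t - 2.

f(t) = Heaviside(t - 2)*(cos(9*t - 18))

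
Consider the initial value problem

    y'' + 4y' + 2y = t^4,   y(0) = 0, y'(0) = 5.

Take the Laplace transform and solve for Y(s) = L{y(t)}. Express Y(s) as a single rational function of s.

Y(s) = (5*s^5 + 24)/(s^7 + 4*s^6 + 2*s^5)

Apply the Laplace transform to the equation.
The derivative rules (L{y''} = s^2 Y - s·y(0) - y'(0) and L{y'} = sY - y(0), with y(0) = 0, y'(0) = 5) turn the left side into (s^2 + 4*s + 2)Y - (5).
The right side is L{t^4} = 24/s^5.
So (s^2 + 4*s + 2)Y = 24/s^5 + (5).
Isolate Y and clear denominators.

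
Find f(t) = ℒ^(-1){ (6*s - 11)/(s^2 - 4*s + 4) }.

f(t) = t*exp(2*t) + 6*exp(2*t)

Factor the denominator: s^2 - 4*s + 4 = (s - 2)^2.
Partial fraction decomposition gives [6/(s - 2)] + [(s - 2)^(-2)].
Invert each term: 6/(s - 2) ↔ 6e^(2t); 1/(s - 2)^2 ↔ t·e^(2t).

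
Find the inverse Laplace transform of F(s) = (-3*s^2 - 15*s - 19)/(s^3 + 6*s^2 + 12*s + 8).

Factor the denominator: s^3 + 6*s^2 + 12*s + 8 = (s + 2)^3.
Partial fraction decomposition gives [-3/(s + 2)] + [-3/(s + 2)^2] + [-1/(s + 2)^3].
Invert each term: -3/(s + 2) ↔ -3e^(-2t); -3/(s + 2)^2 ↔ -3t·e^(-2t); -1/(s + 2)^3 ↔ (-1/2)t^2·e^(-2t).

-t^2*exp(-2*t)/2 - 3*t*exp(-2*t) - 3*exp(-2*t)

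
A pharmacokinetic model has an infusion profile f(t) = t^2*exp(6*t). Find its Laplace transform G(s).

L{e^(6t)} = 1/(s - 6).
Then apply L{t^2·g(t)} = (-1)^2 d^2/ds^2[H(s)] with H(s) = 1/(s - 6):
differentiating 2 times and applying the sign gives 2/(s - 6)^3.

G(s) = 2/(s - 6)^3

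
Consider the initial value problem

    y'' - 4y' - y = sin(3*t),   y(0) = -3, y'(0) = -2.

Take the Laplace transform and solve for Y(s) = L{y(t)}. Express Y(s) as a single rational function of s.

Y(s) = (-3*s^3 + 10*s^2 - 27*s + 93)/(s^4 - 4*s^3 + 8*s^2 - 36*s - 9)

Apply the Laplace transform to the equation.
Using L{y''} = s^2 Y - s·y(0) - y'(0) and L{y'} = sY - y(0), with y(0) = -3, y'(0) = -2, the left side becomes (s^2 - 4*s - 1)Y - (-3*s + 10).
The right side is L{sin(3*t)} = 3/(s^2 + 9).
So (s^2 - 4*s - 1)Y = 3/(s^2 + 9) + (-3*s + 10).
Isolate Y and clear denominators.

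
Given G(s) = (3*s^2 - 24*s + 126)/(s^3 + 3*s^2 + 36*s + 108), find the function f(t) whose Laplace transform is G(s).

f(t) = -3*sin(6*t) - 2*cos(6*t) + 5*exp(-3*t)

Factor the denominator: s^3 + 3*s^2 + 36*s + 108 = (s + 3)*(s^2 + 36).
Partial fraction decomposition gives [5/(s + 3)] + [-2*s/(s^2 + 36)] + [-18/(s^2 + 36)].
Invert each term: 5/(s + 3) ↔ 5e^(-3t); -2·s/(s^2 + 36) ↔ -2cos(6t); -3·6/(s^2 + 36) ↔ -3sin(6t).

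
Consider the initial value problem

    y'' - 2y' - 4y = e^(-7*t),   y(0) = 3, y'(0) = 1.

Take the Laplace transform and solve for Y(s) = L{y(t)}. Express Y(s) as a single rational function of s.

Y(s) = (3*s^2 + 16*s - 34)/(s^3 + 5*s^2 - 18*s - 28)

Transform both sides with L{·}.
With L{y''} = s^2 Y - s·y(0) - y'(0) and L{y'} = sY - y(0), with y(0) = 3, y'(0) = 1: the LHS transforms to (s^2 - 2*s - 4)Y - (3*s - 5).
The right side is L{e^(-7*t)} = 1/(s + 7).
So (s^2 - 2*s - 4)Y = 1/(s + 7) + (3*s - 5).
Divide through and combine into a single rational function.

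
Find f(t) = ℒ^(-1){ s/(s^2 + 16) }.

f(t) = cos(4*t)

Since L{cos(4t)} = s/(s^2 + 16), the inverse is cos(4*t).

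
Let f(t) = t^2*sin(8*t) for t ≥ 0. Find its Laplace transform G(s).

L{sin(8t)} = 8/(s^2 + 64).
Then apply L{t^2·g(t)} = (-1)^2 d^2/ds^2[H(s)] with H(s) = 8/(s^2 + 64):
differentiating 2 times and applying the sign gives 16*(3*s^2 - 64)/(s^2 + 64)^3.

G(s) = 16*(3*s^2 - 64)/(s^2 + 64)^3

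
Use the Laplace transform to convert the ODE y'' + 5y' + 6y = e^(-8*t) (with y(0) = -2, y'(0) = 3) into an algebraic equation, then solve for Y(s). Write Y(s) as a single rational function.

Take the Laplace transform of both sides.
Using L{y''} = s^2 Y - s·y(0) - y'(0) and L{y'} = sY - y(0), with y(0) = -2, y'(0) = 3, the left side becomes (s^2 + 5*s + 6)Y - (-2*s - 7).
The right side is L{e^(-8*t)} = 1/(s + 8).
So (s^2 + 5*s + 6)Y = 1/(s + 8) + (-2*s - 7).
Isolate Y and clear denominators.

Y(s) = (-2*s^2 - 23*s - 55)/(s^3 + 13*s^2 + 46*s + 48)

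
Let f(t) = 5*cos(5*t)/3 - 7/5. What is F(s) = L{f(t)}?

F(s) = 5*s/(3*(s^2 + 25)) - 7/(5*s)

The transform is linear, so treat each term independently.
L{-7/5} = (-7/5)/s; (5/3)·[L{cos(5t)} = s/(s^2 + 25)].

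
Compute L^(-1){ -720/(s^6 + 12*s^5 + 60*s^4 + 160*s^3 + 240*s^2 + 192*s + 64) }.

-6*t^5*exp(-2*t)

Rewrite the denominator: s^6 + 12*s^5 + 60*s^4 + 160*s^3 + 240*s^2 + 192*s + 64 = (s + 2)^6.
The form in (s + 2) signals a first-shifting-theorem factor e^(-2t).
Since L{t^5} = 5!/s^6 = 120/s^6, the inverse is t^5*e^(-2*t), scaled by -6.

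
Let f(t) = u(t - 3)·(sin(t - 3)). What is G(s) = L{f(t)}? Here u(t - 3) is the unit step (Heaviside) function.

By the second shifting theorem, L{u(t - c)·g(t - c)} = e^(-cs)·H(s) with c = 3 and H(s) = L{g(t)}.
L{sin(t)} = 1/(s^2 + 1).

G(s) = exp(-3*s)/(s^2 + 1)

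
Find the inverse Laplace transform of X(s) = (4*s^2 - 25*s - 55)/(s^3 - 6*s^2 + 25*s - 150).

-exp(6*t) + sin(5*t) + 5*cos(5*t)

Factor the denominator: s^3 - 6*s^2 + 25*s - 150 = (s - 6)*(s^2 + 25).
Partial fraction decomposition gives [-1/(s - 6)] + [5*s/(s^2 + 25)] + [5/(s^2 + 25)].
Invert each term: -1/(s - 6) ↔ -e^(6t); 5·s/(s^2 + 25) ↔ 5cos(5t); 1·5/(s^2 + 25) ↔ sin(5t).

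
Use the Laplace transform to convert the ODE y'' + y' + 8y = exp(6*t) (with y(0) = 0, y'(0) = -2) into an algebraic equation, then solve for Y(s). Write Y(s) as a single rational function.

Y(s) = (-2*s + 13)/(s^3 - 5*s^2 + 2*s - 48)

Transform both sides with L{·}.
With L{y''} = s^2 Y - s·y(0) - y'(0) and L{y'} = sY - y(0), with y(0) = 0, y'(0) = -2: the LHS transforms to (s^2 + s + 8)Y - (-2).
The right side is L{exp(6*t)} = 1/(s - 6).
So (s^2 + s + 8)Y = 1/(s - 6) + (-2).
Solve for Y(s) and write it as one ratio of polynomials.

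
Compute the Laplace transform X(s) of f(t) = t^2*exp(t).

L{e^(t)} = 1/(s - 1).
Then apply L{t^2·g(t)} = (-1)^2 d^2/ds^2[G(s)] with G(s) = 1/(s - 1):
differentiating 2 times and applying the sign gives 2/(s - 1)^3.

X(s) = 2/(s - 1)^3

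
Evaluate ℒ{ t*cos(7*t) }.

L{cos(7t)} = s/(s^2 + 49).
Then apply L{t·g(t)} = -d/ds[G(s)] with G(s) = s/(s^2 + 49):
differentiating 1 time and applying the sign gives (s - 7)*(s + 7)/(s^2 + 49)^2.

(s - 7)*(s + 7)/(s^2 + 49)^2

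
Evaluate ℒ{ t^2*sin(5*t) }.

L{sin(5t)} = 5/(s^2 + 25).
Then apply L{t^2·g(t)} = (-1)^2 d^2/ds^2[G(s)] with G(s) = 5/(s^2 + 25):
differentiating 2 times and applying the sign gives 10*(3*s^2 - 25)/(s^2 + 25)^3.

10*(3*s^2 - 25)/(s^2 + 25)^3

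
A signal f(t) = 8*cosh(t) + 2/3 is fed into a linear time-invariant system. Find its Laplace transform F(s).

F(s) = 8*s/(s^2 - 1) + 2/(3*s)

The transform is linear, so treat each term independently.
L{2/3} = (2/3)/s; (8)·[L{cosh(t)} = s/(s^2 - 1)].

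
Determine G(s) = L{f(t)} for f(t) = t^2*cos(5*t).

L{cos(5t)} = s/(s^2 + 25).
Then apply L{t^2·g(t)} = (-1)^2 d^2/ds^2[H(s)] with H(s) = s/(s^2 + 25):
differentiating 2 times and applying the sign gives 2*s*(s^2 - 75)/(s^2 + 25)^3.

G(s) = 2*s*(s^2 - 75)/(s^2 + 25)^3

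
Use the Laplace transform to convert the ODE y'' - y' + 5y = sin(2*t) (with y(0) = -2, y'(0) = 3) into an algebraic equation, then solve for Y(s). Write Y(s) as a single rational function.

Transform both sides with L{·}.
The derivative rules (L{y''} = s^2 Y - s·y(0) - y'(0) and L{y'} = sY - y(0), with y(0) = -2, y'(0) = 3) turn the left side into (s^2 - s + 5)Y - (-2*s + 5).
The right side is L{sin(2*t)} = 2/(s^2 + 4).
So (s^2 - s + 5)Y = 2/(s^2 + 4) + (-2*s + 5).
Solve for Y(s) and write it as one ratio of polynomials.

Y(s) = (-2*s^3 + 5*s^2 - 8*s + 22)/(s^4 - s^3 + 9*s^2 - 4*s + 20)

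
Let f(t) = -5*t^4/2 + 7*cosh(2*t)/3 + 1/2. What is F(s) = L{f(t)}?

Apply the Laplace transform termwise.
L{1/2} = (1/2)/s; (7/3)·[L{cosh(2t)} = s/(s^2 - 4)]; (-5/2)·[L{t^4} = 4!/s^5 = 24/s^5].

F(s) = 7*s/(3*(s^2 - 4)) + 1/(2*s) - 60/s^5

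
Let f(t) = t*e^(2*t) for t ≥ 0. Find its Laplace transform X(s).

L{t} = 1!/s^2 = 1/s^2.
By the first shifting theorem, multiplying by e^(2t) replaces s with s - 2.

X(s) = (s - 2)^(-2)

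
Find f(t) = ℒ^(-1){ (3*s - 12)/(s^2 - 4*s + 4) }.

Factor the denominator: s^2 - 4*s + 4 = (s - 2)^2.
Partial fraction decomposition gives [3/(s - 2)] + [-6/(s - 2)^2].
Invert each term: 3/(s - 2) ↔ 3e^(2t); -6/(s - 2)^2 ↔ -6t·e^(2t).

f(t) = -6*t*exp(2*t) + 3*exp(2*t)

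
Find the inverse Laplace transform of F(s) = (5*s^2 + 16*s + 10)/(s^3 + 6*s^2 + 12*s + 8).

Factor the denominator: s^3 + 6*s^2 + 12*s + 8 = (s + 2)^3.
Partial fraction decomposition gives [5/(s + 2)] + [-4/(s + 2)^2] + [-2/(s + 2)^3].
Invert each term: 5/(s + 2) ↔ 5e^(-2t); -4/(s + 2)^2 ↔ -4t·e^(-2t); -2/(s + 2)^3 ↔ (-1)t^2·e^(-2t).

-t^2*exp(-2*t) - 4*t*exp(-2*t) + 5*exp(-2*t)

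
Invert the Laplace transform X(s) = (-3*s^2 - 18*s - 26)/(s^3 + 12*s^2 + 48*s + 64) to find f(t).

f(t) = -t^2*exp(-4*t) + 6*t*exp(-4*t) - 3*exp(-4*t)

Factor the denominator: s^3 + 12*s^2 + 48*s + 64 = (s + 4)^3.
Partial fraction decomposition gives [-3/(s + 4)] + [6/(s + 4)^2] + [-2/(s + 4)^3].
Invert each term: -3/(s + 4) ↔ -3e^(-4t); 6/(s + 4)^2 ↔ 6t·e^(-4t); -2/(s + 4)^3 ↔ (-1)t^2·e^(-4t).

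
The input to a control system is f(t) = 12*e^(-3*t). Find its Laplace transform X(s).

L{12} = 12/s.
By the first shifting theorem, multiplying by e^(-3t) replaces s with s + 3.

X(s) = 12/(s + 3)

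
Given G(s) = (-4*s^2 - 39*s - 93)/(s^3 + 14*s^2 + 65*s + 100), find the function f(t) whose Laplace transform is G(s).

Factor the denominator: s^3 + 14*s^2 + 65*s + 100 = (s + 4)*(s + 5)^2.
Partial fraction decomposition gives [-3/(s + 5)] + [-2/(s + 5)^2] + [-1/(s + 4)].
Invert each term: -3/(s + 5) ↔ -3e^(-5t); -2/(s + 5)^2 ↔ -2t·e^(-5t); -1/(s + 4) ↔ -e^(-4t).

f(t) = -2*t*exp(-5*t) - exp(-4*t) - 3*exp(-5*t)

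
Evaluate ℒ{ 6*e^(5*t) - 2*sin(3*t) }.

By linearity of the Laplace transform, transform each term separately.
(-2)·[L{sin(3t)} = 3/(s^2 + 9)]; (6)·[L{e^(5t)} = 1/(s - 5)].

-6/(s^2 + 9) + 6/(s - 5)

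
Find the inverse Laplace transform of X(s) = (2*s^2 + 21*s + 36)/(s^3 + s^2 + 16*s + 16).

5*sin(4*t) + cos(4*t) + exp(-t)

Factor the denominator: s^3 + s^2 + 16*s + 16 = (s + 1)*(s^2 + 16).
Partial fraction decomposition gives [1/(s + 1)] + [s/(s^2 + 16)] + [20/(s^2 + 16)].
Invert each term: 1/(s + 1) ↔ e^(-t); 1·s/(s^2 + 16) ↔ cos(4t); 5·4/(s^2 + 16) ↔ 5sin(4t).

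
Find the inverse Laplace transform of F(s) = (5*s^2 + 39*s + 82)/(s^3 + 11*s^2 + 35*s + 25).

Factor the denominator: s^3 + 11*s^2 + 35*s + 25 = (s + 1)*(s + 5)^2.
Partial fraction decomposition gives [2/(s + 5)] + [-3/(s + 5)^2] + [3/(s + 1)].
Invert each term: 2/(s + 5) ↔ 2e^(-5t); -3/(s + 5)^2 ↔ -3t·e^(-5t); 3/(s + 1) ↔ 3e^(-t).

-3*t*exp(-5*t) + 3*exp(-t) + 2*exp(-5*t)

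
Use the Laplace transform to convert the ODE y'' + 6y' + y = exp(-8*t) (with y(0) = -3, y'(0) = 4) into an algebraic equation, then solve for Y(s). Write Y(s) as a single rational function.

Transform both sides with L{·}.
Using L{y''} = s^2 Y - s·y(0) - y'(0) and L{y'} = sY - y(0), with y(0) = -3, y'(0) = 4, the left side becomes (s^2 + 6*s + 1)Y - (-3*s - 14).
The right side is L{exp(-8*t)} = 1/(s + 8).
So (s^2 + 6*s + 1)Y = 1/(s + 8) + (-3*s - 14).
Solve for Y(s) and write it as one ratio of polynomials.

Y(s) = (-3*s^2 - 38*s - 111)/(s^3 + 14*s^2 + 49*s + 8)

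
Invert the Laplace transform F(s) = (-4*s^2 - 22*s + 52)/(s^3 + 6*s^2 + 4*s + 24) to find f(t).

f(t) = 4*sin(2*t) - 5*cos(2*t) + exp(-6*t)

Factor the denominator: s^3 + 6*s^2 + 4*s + 24 = (s + 6)*(s^2 + 4).
Partial fraction decomposition gives [1/(s + 6)] + [-5*s/(s^2 + 4)] + [8/(s^2 + 4)].
Invert each term: 1/(s + 6) ↔ e^(-6t); -5·s/(s^2 + 4) ↔ -5cos(2t); 4·2/(s^2 + 4) ↔ 4sin(2t).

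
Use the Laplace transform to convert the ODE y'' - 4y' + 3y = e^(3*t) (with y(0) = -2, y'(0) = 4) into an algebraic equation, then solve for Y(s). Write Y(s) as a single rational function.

Transform both sides with L{·}.
Using L{y''} = s^2 Y - s·y(0) - y'(0) and L{y'} = sY - y(0), with y(0) = -2, y'(0) = 4, the left side becomes (s^2 - 4*s + 3)Y - (-2*s + 12).
The right side is L{e^(3*t)} = 1/(s - 3).
So (s^2 - 4*s + 3)Y = 1/(s - 3) + (-2*s + 12).
Divide through and combine into a single rational function.

Y(s) = (-2*s^2 + 18*s - 35)/(s^3 - 7*s^2 + 15*s - 9)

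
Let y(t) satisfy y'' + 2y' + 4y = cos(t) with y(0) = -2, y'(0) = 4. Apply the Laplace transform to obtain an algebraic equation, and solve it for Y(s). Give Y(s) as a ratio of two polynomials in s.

Y(s) = (-2*s^3 - s)/(s^4 + 2*s^3 + 5*s^2 + 2*s + 4)

Transform both sides with L{·}.
Using L{y''} = s^2 Y - s·y(0) - y'(0) and L{y'} = sY - y(0), with y(0) = -2, y'(0) = 4, the left side becomes (s^2 + 2*s + 4)Y - (-2*s).
The right side is L{cos(t)} = s/(s^2 + 1).
So (s^2 + 2*s + 4)Y = s/(s^2 + 1) + (-2*s).
Solve for Y(s) and write it as one ratio of polynomials.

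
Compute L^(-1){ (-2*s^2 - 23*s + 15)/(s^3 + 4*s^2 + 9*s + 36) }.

Factor the denominator: s^3 + 4*s^2 + 9*s + 36 = (s + 4)*(s^2 + 9).
Partial fraction decomposition gives [3/(s + 4)] + [-5*s/(s^2 + 9)] + [-3/(s^2 + 9)].
Invert each term: 3/(s + 4) ↔ 3e^(-4t); -5·s/(s^2 + 9) ↔ -5cos(3t); -1·3/(s^2 + 9) ↔ -sin(3t).

-sin(3*t) - 5*cos(3*t) + 3*exp(-4*t)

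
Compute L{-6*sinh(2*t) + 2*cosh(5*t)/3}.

By linearity of the Laplace transform, transform each term separately.
(2/3)·[L{cosh(5t)} = s/(s^2 - 25)]; (-6)·[L{sinh(2t)} = 2/(s^2 - 4)].

2*s/(3*(s^2 - 25)) - 12/(s^2 - 4)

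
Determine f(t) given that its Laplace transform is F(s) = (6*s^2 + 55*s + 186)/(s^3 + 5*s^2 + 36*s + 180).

Factor the denominator: s^3 + 5*s^2 + 36*s + 180 = (s + 5)*(s^2 + 36).
Partial fraction decomposition gives [1/(s + 5)] + [5*s/(s^2 + 36)] + [30/(s^2 + 36)].
Invert each term: 1/(s + 5) ↔ e^(-5t); 5·s/(s^2 + 36) ↔ 5cos(6t); 5·6/(s^2 + 36) ↔ 5sin(6t).

f(t) = 5*sin(6*t) + 5*cos(6*t) + exp(-5*t)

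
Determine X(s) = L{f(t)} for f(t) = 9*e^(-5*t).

L{9} = 9/s.
By the first shifting theorem, multiplying by e^(-5t) replaces s with s + 5.

X(s) = 9/(s + 5)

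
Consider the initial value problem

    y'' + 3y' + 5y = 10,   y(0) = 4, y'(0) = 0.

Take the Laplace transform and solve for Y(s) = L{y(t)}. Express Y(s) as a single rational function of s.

Laplace-transform each side.
The derivative rules (L{y''} = s^2 Y - s·y(0) - y'(0) and L{y'} = sY - y(0), with y(0) = 4, y'(0) = 0) turn the left side into (s^2 + 3*s + 5)Y - (4*s + 12).
The right side is L{10} = 10/s.
So (s^2 + 3*s + 5)Y = 10/s + (4*s + 12).
Solve for Y(s) and write it as one ratio of polynomials.

Y(s) = (4*s^2 + 12*s + 10)/(s^3 + 3*s^2 + 5*s)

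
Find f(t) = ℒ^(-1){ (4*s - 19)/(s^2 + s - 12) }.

Factor the denominator: s^2 + s - 12 = (s - 3)*(s + 4).
Partial fraction decomposition gives [5/(s + 4)] + [-1/(s - 3)].
Invert each term: 5/(s + 4) ↔ 5e^(-4t); -1/(s - 3) ↔ -e^(3t).

f(t) = -exp(3*t) + 5*exp(-4*t)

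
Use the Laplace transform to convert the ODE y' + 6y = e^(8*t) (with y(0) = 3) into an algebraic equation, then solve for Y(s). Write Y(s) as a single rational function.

Apply the Laplace transform to the equation.
With L{y'} = sY - y(0) = sY - 3: the LHS transforms to (s + 6)Y - (3).
The right side is L{e^(8*t)} = 1/(s - 8).
So (s + 6)Y = 1/(s - 8) + (3).
Isolate Y and clear denominators.

Y(s) = (3*s - 23)/(s^2 - 2*s - 48)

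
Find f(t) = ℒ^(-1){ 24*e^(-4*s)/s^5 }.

f(t) = Heaviside(t - 4)*((t - 4)^4)

The factor e^(-4s) signals a time shift by c = 4 (second shifting theorem).
L{t^4} = 4!/s^5 = 24/s^5, so L^-1{24/s^5} = t^4.
Hence the inverse is u(t - 4) times that function evaluated at t - 4.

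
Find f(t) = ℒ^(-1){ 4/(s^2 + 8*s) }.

Rewrite the denominator: s^2 + 8*s = (s + 4)^2 - 16.
The form in (s + 4) signals a first-shifting-theorem factor e^(-4t).
Since L{sinh(4t)} = 4/(s^2 - 16), the inverse is exp(-4*t)*sinh(4*t).

f(t) = exp(-4*t)*sinh(4*t)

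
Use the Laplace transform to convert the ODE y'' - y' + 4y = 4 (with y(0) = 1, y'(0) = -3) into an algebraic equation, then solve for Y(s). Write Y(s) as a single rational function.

Take the Laplace transform of both sides.
The derivative rules (L{y''} = s^2 Y - s·y(0) - y'(0) and L{y'} = sY - y(0), with y(0) = 1, y'(0) = -3) turn the left side into (s^2 - s + 4)Y - (s - 4).
The right side is L{4} = 4/s.
So (s^2 - s + 4)Y = 4/s + (s - 4).
Divide through and combine into a single rational function.

Y(s) = (s^2 - 4*s + 4)/(s^3 - s^2 + 4*s)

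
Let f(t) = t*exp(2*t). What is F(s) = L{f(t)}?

F(s) = (s - 2)^(-2)

L{e^(2t)} = 1/(s - 2).
Then apply L{t·g(t)} = -d/ds[G(s)] with G(s) = 1/(s - 2):
differentiating 1 time and applying the sign gives (s - 2)^(-2).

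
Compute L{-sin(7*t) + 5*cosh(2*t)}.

The transform is linear, so treat each term independently.
(-1)·[L{sin(7t)} = 7/(s^2 + 49)]; (5)·[L{cosh(2t)} = s/(s^2 - 4)].

5*s/(s^2 - 4) - 7/(s^2 + 49)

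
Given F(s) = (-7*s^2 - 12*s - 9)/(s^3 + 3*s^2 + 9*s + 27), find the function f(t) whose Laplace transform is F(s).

Factor the denominator: s^3 + 3*s^2 + 9*s + 27 = (s + 3)*(s^2 + 9).
Partial fraction decomposition gives [-2/(s + 3)] + [-5*s/(s^2 + 9)] + [3/(s^2 + 9)].
Invert each term: -2/(s + 3) ↔ -2e^(-3t); -5·s/(s^2 + 9) ↔ -5cos(3t); 1·3/(s^2 + 9) ↔ sin(3t).

f(t) = sin(3*t) - 5*cos(3*t) - 2*exp(-3*t)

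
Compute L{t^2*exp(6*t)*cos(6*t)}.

L{cos(6t)} = s/(s^2 + 36).
Multiplying by e^(6t) shifts s → s - 6, so L{exp(6*t)*cos(6*t)} = (s - 6)/((s - 6)^2 + 36).
Then apply L{t^2·g(t)} = (-1)^2 d^2/ds^2[G(s)] with G(s) = (s - 6)/((s - 6)^2 + 36):
differentiating 2 times and applying the sign gives 2*(s - 6)*(s^2 - 12*s - 72)/(s^2 - 12*s + 72)^3.

2*(s - 6)*(s^2 - 12*s - 72)/(s^2 - 12*s + 72)^3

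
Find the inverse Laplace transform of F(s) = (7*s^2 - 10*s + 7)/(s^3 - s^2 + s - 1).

Factor the denominator: s^3 - s^2 + s - 1 = (s - 1)*(s^2 + 1).
Partial fraction decomposition gives [2/(s - 1)] + [5*s/(s^2 + 1)] + [-5/(s^2 + 1)].
Invert each term: 2/(s - 1) ↔ 2e^(t); 5·s/(s^2 + 1) ↔ 5cos(t); -5·1/(s^2 + 1) ↔ -5sin(t).

2*exp(t) - 5*sin(t) + 5*cos(t)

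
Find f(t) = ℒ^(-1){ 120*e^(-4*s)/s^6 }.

The factor e^(-4s) signals a time shift by c = 4 (second shifting theorem).
L{t^5} = 5!/s^6 = 120/s^6, so L^-1{120/s^6} = t^5.
Hence the inverse is u(t - 4) times that function evaluated at t - 4.

f(t) = Heaviside(t - 4)*((t - 4)^5)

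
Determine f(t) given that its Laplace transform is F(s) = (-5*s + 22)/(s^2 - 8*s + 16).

Factor the denominator: s^2 - 8*s + 16 = (s - 4)^2.
Partial fraction decomposition gives [-5/(s - 4)] + [2/(s - 4)^2].
Invert each term: -5/(s - 4) ↔ -5e^(4t); 2/(s - 4)^2 ↔ 2t·e^(4t).

f(t) = 2*t*exp(4*t) - 5*exp(4*t)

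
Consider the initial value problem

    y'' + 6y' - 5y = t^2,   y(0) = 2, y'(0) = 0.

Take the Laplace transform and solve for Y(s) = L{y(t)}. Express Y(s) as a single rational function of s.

Y(s) = (2*s^4 + 12*s^3 + 2)/(s^5 + 6*s^4 - 5*s^3)

Transform both sides with L{·}.
With L{y''} = s^2 Y - s·y(0) - y'(0) and L{y'} = sY - y(0), with y(0) = 2, y'(0) = 0: the LHS transforms to (s^2 + 6*s - 5)Y - (2*s + 12).
The right side is L{t^2} = 2/s^3.
So (s^2 + 6*s - 5)Y = 2/s^3 + (2*s + 12).
Divide through and combine into a single rational function.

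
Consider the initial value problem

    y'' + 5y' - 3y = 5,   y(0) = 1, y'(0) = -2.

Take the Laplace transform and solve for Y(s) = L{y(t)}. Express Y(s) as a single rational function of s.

Y(s) = (s^2 + 3*s + 5)/(s^3 + 5*s^2 - 3*s)

Laplace-transform each side.
The derivative rules (L{y''} = s^2 Y - s·y(0) - y'(0) and L{y'} = sY - y(0), with y(0) = 1, y'(0) = -2) turn the left side into (s^2 + 5*s - 3)Y - (s + 3).
The right side is L{5} = 5/s.
So (s^2 + 5*s - 3)Y = 5/s + (s + 3).
Divide through and combine into a single rational function.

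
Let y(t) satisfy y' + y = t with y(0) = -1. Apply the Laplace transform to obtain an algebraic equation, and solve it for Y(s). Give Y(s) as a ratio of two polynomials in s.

Y(s) = (-s + 1)/s^2

Transform both sides with L{·}.
Using L{y'} = sY - y(0) = sY - (-1), the left side becomes (s + 1)Y - (-1).
The right side is L{t} = s^(-2).
So (s + 1)Y = s^(-2) + (-1).
Divide through and combine into a single rational function.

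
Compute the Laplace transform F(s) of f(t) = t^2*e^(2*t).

L{e^(2t)} = 1/(s - 2).
Then apply L{t^2·g(t)} = (-1)^2 d^2/ds^2[G(s)] with G(s) = 1/(s - 2):
differentiating 2 times and applying the sign gives 2/(s - 2)^3.

F(s) = 2/(s - 2)^3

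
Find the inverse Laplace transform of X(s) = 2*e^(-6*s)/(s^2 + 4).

Heaviside(t - 6)*(sin(2*t - 12))

The factor e^(-6s) signals a time shift by c = 6 (second shifting theorem).
L{sin(2t)} = 2/(s^2 + 4), so L^-1{2/(s^2 + 4)} = sin(2*t).
Hence the inverse is u(t - 6) times that function evaluated at t - 6.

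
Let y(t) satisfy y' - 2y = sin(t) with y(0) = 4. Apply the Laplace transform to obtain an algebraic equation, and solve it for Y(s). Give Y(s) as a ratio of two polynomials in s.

Y(s) = (4*s^2 + 5)/(s^3 - 2*s^2 + s - 2)

Take the Laplace transform of both sides.
The derivative rules (L{y'} = sY - y(0) = sY - 4) turn the left side into (s - 2)Y - (4).
The right side is L{sin(t)} = 1/(s^2 + 1).
So (s - 2)Y = 1/(s^2 + 1) + (4).
Divide through and combine into a single rational function.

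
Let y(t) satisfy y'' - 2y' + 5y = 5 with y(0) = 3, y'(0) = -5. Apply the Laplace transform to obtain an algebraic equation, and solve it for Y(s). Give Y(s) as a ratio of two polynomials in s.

Take the Laplace transform of both sides.
Using L{y''} = s^2 Y - s·y(0) - y'(0) and L{y'} = sY - y(0), with y(0) = 3, y'(0) = -5, the left side becomes (s^2 - 2*s + 5)Y - (3*s - 11).
The right side is L{5} = 5/s.
So (s^2 - 2*s + 5)Y = 5/s + (3*s - 11).
Solve for Y(s) and write it as one ratio of polynomials.

Y(s) = (3*s^2 - 11*s + 5)/(s^3 - 2*s^2 + 5*s)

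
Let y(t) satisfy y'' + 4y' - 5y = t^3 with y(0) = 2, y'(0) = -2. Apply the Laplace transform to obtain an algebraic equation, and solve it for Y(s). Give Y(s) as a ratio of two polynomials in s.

Y(s) = (2*s^5 + 6*s^4 + 6)/(s^6 + 4*s^5 - 5*s^4)

Apply the Laplace transform to the equation.
With L{y''} = s^2 Y - s·y(0) - y'(0) and L{y'} = sY - y(0), with y(0) = 2, y'(0) = -2: the LHS transforms to (s^2 + 4*s - 5)Y - (2*s + 6).
The right side is L{t^3} = 6/s^4.
So (s^2 + 4*s - 5)Y = 6/s^4 + (2*s + 6).
Solve for Y(s) and write it as one ratio of polynomials.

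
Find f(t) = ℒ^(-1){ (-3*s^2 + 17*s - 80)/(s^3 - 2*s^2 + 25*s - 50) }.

f(t) = -2*exp(2*t) + 3*sin(5*t) - cos(5*t)

Factor the denominator: s^3 - 2*s^2 + 25*s - 50 = (s - 2)*(s^2 + 25).
Partial fraction decomposition gives [-2/(s - 2)] + [-s/(s^2 + 25)] + [15/(s^2 + 25)].
Invert each term: -2/(s - 2) ↔ -2e^(2t); -1·s/(s^2 + 25) ↔ -cos(5t); 3·5/(s^2 + 25) ↔ 3sin(5t).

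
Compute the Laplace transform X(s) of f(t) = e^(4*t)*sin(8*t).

L{sin(8t)} = 8/(s^2 + 64).
By the first shifting theorem, multiplying by e^(4t) replaces s with s - 4.

X(s) = 8/((s - 4)^2 + 64)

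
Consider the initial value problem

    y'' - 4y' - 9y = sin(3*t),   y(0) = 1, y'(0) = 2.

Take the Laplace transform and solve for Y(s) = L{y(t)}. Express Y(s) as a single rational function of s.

Y(s) = (s^3 - 2*s^2 + 9*s - 15)/(s^4 - 4*s^3 - 36*s - 81)

Apply the Laplace transform to the equation.
With L{y''} = s^2 Y - s·y(0) - y'(0) and L{y'} = sY - y(0), with y(0) = 1, y'(0) = 2: the LHS transforms to (s^2 - 4*s - 9)Y - (s - 2).
The right side is L{sin(3*t)} = 3/(s^2 + 9).
So (s^2 - 4*s - 9)Y = 3/(s^2 + 9) + (s - 2).
Solve for Y(s) and write it as one ratio of polynomials.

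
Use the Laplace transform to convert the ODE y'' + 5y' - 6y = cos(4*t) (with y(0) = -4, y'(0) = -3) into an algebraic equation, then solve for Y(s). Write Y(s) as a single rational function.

Y(s) = (-4*s^3 - 23*s^2 - 63*s - 368)/(s^4 + 5*s^3 + 10*s^2 + 80*s - 96)

Apply the Laplace transform to the equation.
Using L{y''} = s^2 Y - s·y(0) - y'(0) and L{y'} = sY - y(0), with y(0) = -4, y'(0) = -3, the left side becomes (s^2 + 5*s - 6)Y - (-4*s - 23).
The right side is L{cos(4*t)} = s/(s^2 + 16).
So (s^2 + 5*s - 6)Y = s/(s^2 + 16) + (-4*s - 23).
Divide through and combine into a single rational function.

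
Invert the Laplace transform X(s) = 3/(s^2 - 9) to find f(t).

f(t) = sinh(3*t)

Since L{sinh(3t)} = 3/(s^2 - 9), the inverse is sinh(3*t).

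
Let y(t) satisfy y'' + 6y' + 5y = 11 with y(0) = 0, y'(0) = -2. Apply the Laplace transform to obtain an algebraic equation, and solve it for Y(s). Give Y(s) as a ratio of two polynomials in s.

Apply the Laplace transform to the equation.
The derivative rules (L{y''} = s^2 Y - s·y(0) - y'(0) and L{y'} = sY - y(0), with y(0) = 0, y'(0) = -2) turn the left side into (s^2 + 6*s + 5)Y - (-2).
The right side is L{11} = 11/s.
So (s^2 + 6*s + 5)Y = 11/s + (-2).
Solve for Y(s) and write it as one ratio of polynomials.

Y(s) = (-2*s + 11)/(s^3 + 6*s^2 + 5*s)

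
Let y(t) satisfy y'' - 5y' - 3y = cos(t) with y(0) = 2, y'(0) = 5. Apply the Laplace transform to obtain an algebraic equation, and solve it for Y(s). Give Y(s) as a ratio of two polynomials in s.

Transform both sides with L{·}.
The derivative rules (L{y''} = s^2 Y - s·y(0) - y'(0) and L{y'} = sY - y(0), with y(0) = 2, y'(0) = 5) turn the left side into (s^2 - 5*s - 3)Y - (2*s - 5).
The right side is L{cos(t)} = s/(s^2 + 1).
So (s^2 - 5*s - 3)Y = s/(s^2 + 1) + (2*s - 5).
Isolate Y and clear denominators.

Y(s) = (2*s^3 - 5*s^2 + 3*s - 5)/(s^4 - 5*s^3 - 2*s^2 - 5*s - 3)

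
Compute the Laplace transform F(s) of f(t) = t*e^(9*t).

L{e^(9t)} = 1/(s - 9).
Then apply L{t·g(t)} = -d/ds[G(s)] with G(s) = 1/(s - 9):
differentiating 1 time and applying the sign gives (s - 9)^(-2).

F(s) = (s - 9)^(-2)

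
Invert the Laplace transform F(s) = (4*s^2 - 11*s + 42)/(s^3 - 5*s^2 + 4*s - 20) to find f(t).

Factor the denominator: s^3 - 5*s^2 + 4*s - 20 = (s - 5)*(s^2 + 4).
Partial fraction decomposition gives [3/(s - 5)] + [s/(s^2 + 4)] + [-6/(s^2 + 4)].
Invert each term: 3/(s - 5) ↔ 3e^(5t); 1·s/(s^2 + 4) ↔ cos(2t); -3·2/(s^2 + 4) ↔ -3sin(2t).

f(t) = 3*exp(5*t) - 3*sin(2*t) + cos(2*t)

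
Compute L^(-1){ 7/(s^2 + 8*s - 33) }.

exp(-4*t)*sinh(7*t)

Rewrite the denominator: s^2 + 8*s - 33 = (s + 4)^2 - 49.
The form in (s + 4) signals a first-shifting-theorem factor e^(-4t).
Since L{sinh(7t)} = 7/(s^2 - 49), the inverse is e^(-4*t)*sinh(7*t).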